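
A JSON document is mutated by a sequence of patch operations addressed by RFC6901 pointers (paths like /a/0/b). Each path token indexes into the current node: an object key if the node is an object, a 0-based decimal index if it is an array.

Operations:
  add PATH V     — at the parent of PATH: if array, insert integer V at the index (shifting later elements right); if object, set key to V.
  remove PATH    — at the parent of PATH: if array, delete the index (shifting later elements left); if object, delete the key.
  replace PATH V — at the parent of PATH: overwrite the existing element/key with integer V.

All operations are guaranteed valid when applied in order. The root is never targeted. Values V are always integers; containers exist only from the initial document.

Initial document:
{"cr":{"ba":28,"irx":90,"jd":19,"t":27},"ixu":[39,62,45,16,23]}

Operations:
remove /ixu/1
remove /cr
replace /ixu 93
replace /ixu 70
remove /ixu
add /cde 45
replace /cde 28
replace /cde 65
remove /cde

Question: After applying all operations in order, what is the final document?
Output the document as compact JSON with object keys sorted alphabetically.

After op 1 (remove /ixu/1): {"cr":{"ba":28,"irx":90,"jd":19,"t":27},"ixu":[39,45,16,23]}
After op 2 (remove /cr): {"ixu":[39,45,16,23]}
After op 3 (replace /ixu 93): {"ixu":93}
After op 4 (replace /ixu 70): {"ixu":70}
After op 5 (remove /ixu): {}
After op 6 (add /cde 45): {"cde":45}
After op 7 (replace /cde 28): {"cde":28}
After op 8 (replace /cde 65): {"cde":65}
After op 9 (remove /cde): {}

Answer: {}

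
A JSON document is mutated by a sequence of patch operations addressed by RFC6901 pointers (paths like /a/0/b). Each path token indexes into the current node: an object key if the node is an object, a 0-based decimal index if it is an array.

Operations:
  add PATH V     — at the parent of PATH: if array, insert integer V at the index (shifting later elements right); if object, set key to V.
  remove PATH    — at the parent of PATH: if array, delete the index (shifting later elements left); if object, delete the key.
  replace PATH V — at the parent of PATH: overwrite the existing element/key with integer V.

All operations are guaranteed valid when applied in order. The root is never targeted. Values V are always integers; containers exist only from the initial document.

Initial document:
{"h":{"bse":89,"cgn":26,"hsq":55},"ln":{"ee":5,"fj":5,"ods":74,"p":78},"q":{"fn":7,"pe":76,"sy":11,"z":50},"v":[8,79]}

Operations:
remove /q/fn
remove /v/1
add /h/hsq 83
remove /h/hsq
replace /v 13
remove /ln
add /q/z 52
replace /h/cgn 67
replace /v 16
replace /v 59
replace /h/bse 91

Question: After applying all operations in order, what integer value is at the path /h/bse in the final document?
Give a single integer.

Answer: 91

Derivation:
After op 1 (remove /q/fn): {"h":{"bse":89,"cgn":26,"hsq":55},"ln":{"ee":5,"fj":5,"ods":74,"p":78},"q":{"pe":76,"sy":11,"z":50},"v":[8,79]}
After op 2 (remove /v/1): {"h":{"bse":89,"cgn":26,"hsq":55},"ln":{"ee":5,"fj":5,"ods":74,"p":78},"q":{"pe":76,"sy":11,"z":50},"v":[8]}
After op 3 (add /h/hsq 83): {"h":{"bse":89,"cgn":26,"hsq":83},"ln":{"ee":5,"fj":5,"ods":74,"p":78},"q":{"pe":76,"sy":11,"z":50},"v":[8]}
After op 4 (remove /h/hsq): {"h":{"bse":89,"cgn":26},"ln":{"ee":5,"fj":5,"ods":74,"p":78},"q":{"pe":76,"sy":11,"z":50},"v":[8]}
After op 5 (replace /v 13): {"h":{"bse":89,"cgn":26},"ln":{"ee":5,"fj":5,"ods":74,"p":78},"q":{"pe":76,"sy":11,"z":50},"v":13}
After op 6 (remove /ln): {"h":{"bse":89,"cgn":26},"q":{"pe":76,"sy":11,"z":50},"v":13}
After op 7 (add /q/z 52): {"h":{"bse":89,"cgn":26},"q":{"pe":76,"sy":11,"z":52},"v":13}
After op 8 (replace /h/cgn 67): {"h":{"bse":89,"cgn":67},"q":{"pe":76,"sy":11,"z":52},"v":13}
After op 9 (replace /v 16): {"h":{"bse":89,"cgn":67},"q":{"pe":76,"sy":11,"z":52},"v":16}
After op 10 (replace /v 59): {"h":{"bse":89,"cgn":67},"q":{"pe":76,"sy":11,"z":52},"v":59}
After op 11 (replace /h/bse 91): {"h":{"bse":91,"cgn":67},"q":{"pe":76,"sy":11,"z":52},"v":59}
Value at /h/bse: 91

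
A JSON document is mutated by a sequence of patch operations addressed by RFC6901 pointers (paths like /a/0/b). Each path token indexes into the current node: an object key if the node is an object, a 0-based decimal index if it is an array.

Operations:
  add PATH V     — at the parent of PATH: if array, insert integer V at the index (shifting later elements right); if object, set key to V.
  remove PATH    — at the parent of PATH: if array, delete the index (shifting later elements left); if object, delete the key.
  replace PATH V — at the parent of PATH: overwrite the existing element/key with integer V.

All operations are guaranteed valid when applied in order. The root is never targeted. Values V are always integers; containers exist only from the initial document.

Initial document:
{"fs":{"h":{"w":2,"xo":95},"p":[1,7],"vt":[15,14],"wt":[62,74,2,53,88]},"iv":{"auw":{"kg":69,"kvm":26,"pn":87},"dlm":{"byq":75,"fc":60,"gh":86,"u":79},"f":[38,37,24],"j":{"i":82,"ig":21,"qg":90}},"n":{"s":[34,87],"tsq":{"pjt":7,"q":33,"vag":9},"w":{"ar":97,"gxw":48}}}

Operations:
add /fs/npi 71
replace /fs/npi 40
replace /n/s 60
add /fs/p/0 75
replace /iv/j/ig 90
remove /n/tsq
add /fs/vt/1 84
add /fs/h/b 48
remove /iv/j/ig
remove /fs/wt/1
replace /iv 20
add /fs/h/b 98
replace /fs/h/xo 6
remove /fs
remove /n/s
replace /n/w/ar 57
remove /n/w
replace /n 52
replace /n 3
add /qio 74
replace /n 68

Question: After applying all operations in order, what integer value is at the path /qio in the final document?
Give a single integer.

After op 1 (add /fs/npi 71): {"fs":{"h":{"w":2,"xo":95},"npi":71,"p":[1,7],"vt":[15,14],"wt":[62,74,2,53,88]},"iv":{"auw":{"kg":69,"kvm":26,"pn":87},"dlm":{"byq":75,"fc":60,"gh":86,"u":79},"f":[38,37,24],"j":{"i":82,"ig":21,"qg":90}},"n":{"s":[34,87],"tsq":{"pjt":7,"q":33,"vag":9},"w":{"ar":97,"gxw":48}}}
After op 2 (replace /fs/npi 40): {"fs":{"h":{"w":2,"xo":95},"npi":40,"p":[1,7],"vt":[15,14],"wt":[62,74,2,53,88]},"iv":{"auw":{"kg":69,"kvm":26,"pn":87},"dlm":{"byq":75,"fc":60,"gh":86,"u":79},"f":[38,37,24],"j":{"i":82,"ig":21,"qg":90}},"n":{"s":[34,87],"tsq":{"pjt":7,"q":33,"vag":9},"w":{"ar":97,"gxw":48}}}
After op 3 (replace /n/s 60): {"fs":{"h":{"w":2,"xo":95},"npi":40,"p":[1,7],"vt":[15,14],"wt":[62,74,2,53,88]},"iv":{"auw":{"kg":69,"kvm":26,"pn":87},"dlm":{"byq":75,"fc":60,"gh":86,"u":79},"f":[38,37,24],"j":{"i":82,"ig":21,"qg":90}},"n":{"s":60,"tsq":{"pjt":7,"q":33,"vag":9},"w":{"ar":97,"gxw":48}}}
After op 4 (add /fs/p/0 75): {"fs":{"h":{"w":2,"xo":95},"npi":40,"p":[75,1,7],"vt":[15,14],"wt":[62,74,2,53,88]},"iv":{"auw":{"kg":69,"kvm":26,"pn":87},"dlm":{"byq":75,"fc":60,"gh":86,"u":79},"f":[38,37,24],"j":{"i":82,"ig":21,"qg":90}},"n":{"s":60,"tsq":{"pjt":7,"q":33,"vag":9},"w":{"ar":97,"gxw":48}}}
After op 5 (replace /iv/j/ig 90): {"fs":{"h":{"w":2,"xo":95},"npi":40,"p":[75,1,7],"vt":[15,14],"wt":[62,74,2,53,88]},"iv":{"auw":{"kg":69,"kvm":26,"pn":87},"dlm":{"byq":75,"fc":60,"gh":86,"u":79},"f":[38,37,24],"j":{"i":82,"ig":90,"qg":90}},"n":{"s":60,"tsq":{"pjt":7,"q":33,"vag":9},"w":{"ar":97,"gxw":48}}}
After op 6 (remove /n/tsq): {"fs":{"h":{"w":2,"xo":95},"npi":40,"p":[75,1,7],"vt":[15,14],"wt":[62,74,2,53,88]},"iv":{"auw":{"kg":69,"kvm":26,"pn":87},"dlm":{"byq":75,"fc":60,"gh":86,"u":79},"f":[38,37,24],"j":{"i":82,"ig":90,"qg":90}},"n":{"s":60,"w":{"ar":97,"gxw":48}}}
After op 7 (add /fs/vt/1 84): {"fs":{"h":{"w":2,"xo":95},"npi":40,"p":[75,1,7],"vt":[15,84,14],"wt":[62,74,2,53,88]},"iv":{"auw":{"kg":69,"kvm":26,"pn":87},"dlm":{"byq":75,"fc":60,"gh":86,"u":79},"f":[38,37,24],"j":{"i":82,"ig":90,"qg":90}},"n":{"s":60,"w":{"ar":97,"gxw":48}}}
After op 8 (add /fs/h/b 48): {"fs":{"h":{"b":48,"w":2,"xo":95},"npi":40,"p":[75,1,7],"vt":[15,84,14],"wt":[62,74,2,53,88]},"iv":{"auw":{"kg":69,"kvm":26,"pn":87},"dlm":{"byq":75,"fc":60,"gh":86,"u":79},"f":[38,37,24],"j":{"i":82,"ig":90,"qg":90}},"n":{"s":60,"w":{"ar":97,"gxw":48}}}
After op 9 (remove /iv/j/ig): {"fs":{"h":{"b":48,"w":2,"xo":95},"npi":40,"p":[75,1,7],"vt":[15,84,14],"wt":[62,74,2,53,88]},"iv":{"auw":{"kg":69,"kvm":26,"pn":87},"dlm":{"byq":75,"fc":60,"gh":86,"u":79},"f":[38,37,24],"j":{"i":82,"qg":90}},"n":{"s":60,"w":{"ar":97,"gxw":48}}}
After op 10 (remove /fs/wt/1): {"fs":{"h":{"b":48,"w":2,"xo":95},"npi":40,"p":[75,1,7],"vt":[15,84,14],"wt":[62,2,53,88]},"iv":{"auw":{"kg":69,"kvm":26,"pn":87},"dlm":{"byq":75,"fc":60,"gh":86,"u":79},"f":[38,37,24],"j":{"i":82,"qg":90}},"n":{"s":60,"w":{"ar":97,"gxw":48}}}
After op 11 (replace /iv 20): {"fs":{"h":{"b":48,"w":2,"xo":95},"npi":40,"p":[75,1,7],"vt":[15,84,14],"wt":[62,2,53,88]},"iv":20,"n":{"s":60,"w":{"ar":97,"gxw":48}}}
After op 12 (add /fs/h/b 98): {"fs":{"h":{"b":98,"w":2,"xo":95},"npi":40,"p":[75,1,7],"vt":[15,84,14],"wt":[62,2,53,88]},"iv":20,"n":{"s":60,"w":{"ar":97,"gxw":48}}}
After op 13 (replace /fs/h/xo 6): {"fs":{"h":{"b":98,"w":2,"xo":6},"npi":40,"p":[75,1,7],"vt":[15,84,14],"wt":[62,2,53,88]},"iv":20,"n":{"s":60,"w":{"ar":97,"gxw":48}}}
After op 14 (remove /fs): {"iv":20,"n":{"s":60,"w":{"ar":97,"gxw":48}}}
After op 15 (remove /n/s): {"iv":20,"n":{"w":{"ar":97,"gxw":48}}}
After op 16 (replace /n/w/ar 57): {"iv":20,"n":{"w":{"ar":57,"gxw":48}}}
After op 17 (remove /n/w): {"iv":20,"n":{}}
After op 18 (replace /n 52): {"iv":20,"n":52}
After op 19 (replace /n 3): {"iv":20,"n":3}
After op 20 (add /qio 74): {"iv":20,"n":3,"qio":74}
After op 21 (replace /n 68): {"iv":20,"n":68,"qio":74}
Value at /qio: 74

Answer: 74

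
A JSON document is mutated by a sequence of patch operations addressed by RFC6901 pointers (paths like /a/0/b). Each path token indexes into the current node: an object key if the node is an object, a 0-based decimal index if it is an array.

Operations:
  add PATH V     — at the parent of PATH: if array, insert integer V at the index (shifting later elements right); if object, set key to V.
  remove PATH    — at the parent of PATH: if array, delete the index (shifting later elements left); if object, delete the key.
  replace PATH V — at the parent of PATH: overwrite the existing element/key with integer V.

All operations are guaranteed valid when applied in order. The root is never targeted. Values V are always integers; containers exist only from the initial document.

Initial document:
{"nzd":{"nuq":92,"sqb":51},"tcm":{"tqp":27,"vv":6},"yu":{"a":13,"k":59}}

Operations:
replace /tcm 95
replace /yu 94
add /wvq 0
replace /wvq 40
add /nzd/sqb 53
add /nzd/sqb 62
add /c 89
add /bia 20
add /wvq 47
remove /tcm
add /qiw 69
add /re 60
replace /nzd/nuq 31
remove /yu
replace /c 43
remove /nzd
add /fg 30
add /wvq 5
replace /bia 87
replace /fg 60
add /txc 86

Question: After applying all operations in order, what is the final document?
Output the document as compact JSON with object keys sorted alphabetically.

After op 1 (replace /tcm 95): {"nzd":{"nuq":92,"sqb":51},"tcm":95,"yu":{"a":13,"k":59}}
After op 2 (replace /yu 94): {"nzd":{"nuq":92,"sqb":51},"tcm":95,"yu":94}
After op 3 (add /wvq 0): {"nzd":{"nuq":92,"sqb":51},"tcm":95,"wvq":0,"yu":94}
After op 4 (replace /wvq 40): {"nzd":{"nuq":92,"sqb":51},"tcm":95,"wvq":40,"yu":94}
After op 5 (add /nzd/sqb 53): {"nzd":{"nuq":92,"sqb":53},"tcm":95,"wvq":40,"yu":94}
After op 6 (add /nzd/sqb 62): {"nzd":{"nuq":92,"sqb":62},"tcm":95,"wvq":40,"yu":94}
After op 7 (add /c 89): {"c":89,"nzd":{"nuq":92,"sqb":62},"tcm":95,"wvq":40,"yu":94}
After op 8 (add /bia 20): {"bia":20,"c":89,"nzd":{"nuq":92,"sqb":62},"tcm":95,"wvq":40,"yu":94}
After op 9 (add /wvq 47): {"bia":20,"c":89,"nzd":{"nuq":92,"sqb":62},"tcm":95,"wvq":47,"yu":94}
After op 10 (remove /tcm): {"bia":20,"c":89,"nzd":{"nuq":92,"sqb":62},"wvq":47,"yu":94}
After op 11 (add /qiw 69): {"bia":20,"c":89,"nzd":{"nuq":92,"sqb":62},"qiw":69,"wvq":47,"yu":94}
After op 12 (add /re 60): {"bia":20,"c":89,"nzd":{"nuq":92,"sqb":62},"qiw":69,"re":60,"wvq":47,"yu":94}
After op 13 (replace /nzd/nuq 31): {"bia":20,"c":89,"nzd":{"nuq":31,"sqb":62},"qiw":69,"re":60,"wvq":47,"yu":94}
After op 14 (remove /yu): {"bia":20,"c":89,"nzd":{"nuq":31,"sqb":62},"qiw":69,"re":60,"wvq":47}
After op 15 (replace /c 43): {"bia":20,"c":43,"nzd":{"nuq":31,"sqb":62},"qiw":69,"re":60,"wvq":47}
After op 16 (remove /nzd): {"bia":20,"c":43,"qiw":69,"re":60,"wvq":47}
After op 17 (add /fg 30): {"bia":20,"c":43,"fg":30,"qiw":69,"re":60,"wvq":47}
After op 18 (add /wvq 5): {"bia":20,"c":43,"fg":30,"qiw":69,"re":60,"wvq":5}
After op 19 (replace /bia 87): {"bia":87,"c":43,"fg":30,"qiw":69,"re":60,"wvq":5}
After op 20 (replace /fg 60): {"bia":87,"c":43,"fg":60,"qiw":69,"re":60,"wvq":5}
After op 21 (add /txc 86): {"bia":87,"c":43,"fg":60,"qiw":69,"re":60,"txc":86,"wvq":5}

Answer: {"bia":87,"c":43,"fg":60,"qiw":69,"re":60,"txc":86,"wvq":5}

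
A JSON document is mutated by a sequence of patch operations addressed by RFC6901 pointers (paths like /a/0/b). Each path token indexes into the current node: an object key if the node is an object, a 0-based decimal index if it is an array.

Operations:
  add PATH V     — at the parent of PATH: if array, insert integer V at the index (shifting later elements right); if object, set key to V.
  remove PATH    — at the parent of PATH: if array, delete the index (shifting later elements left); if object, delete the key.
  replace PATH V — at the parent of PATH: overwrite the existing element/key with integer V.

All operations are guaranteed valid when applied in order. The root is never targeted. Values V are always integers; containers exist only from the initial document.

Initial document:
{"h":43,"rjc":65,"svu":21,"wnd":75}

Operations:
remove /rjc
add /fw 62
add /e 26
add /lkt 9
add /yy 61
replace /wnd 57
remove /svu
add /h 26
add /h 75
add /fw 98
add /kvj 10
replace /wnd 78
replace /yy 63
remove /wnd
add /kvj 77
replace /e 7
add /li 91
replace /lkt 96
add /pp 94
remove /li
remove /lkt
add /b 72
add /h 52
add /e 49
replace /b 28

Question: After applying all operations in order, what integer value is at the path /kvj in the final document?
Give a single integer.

After op 1 (remove /rjc): {"h":43,"svu":21,"wnd":75}
After op 2 (add /fw 62): {"fw":62,"h":43,"svu":21,"wnd":75}
After op 3 (add /e 26): {"e":26,"fw":62,"h":43,"svu":21,"wnd":75}
After op 4 (add /lkt 9): {"e":26,"fw":62,"h":43,"lkt":9,"svu":21,"wnd":75}
After op 5 (add /yy 61): {"e":26,"fw":62,"h":43,"lkt":9,"svu":21,"wnd":75,"yy":61}
After op 6 (replace /wnd 57): {"e":26,"fw":62,"h":43,"lkt":9,"svu":21,"wnd":57,"yy":61}
After op 7 (remove /svu): {"e":26,"fw":62,"h":43,"lkt":9,"wnd":57,"yy":61}
After op 8 (add /h 26): {"e":26,"fw":62,"h":26,"lkt":9,"wnd":57,"yy":61}
After op 9 (add /h 75): {"e":26,"fw":62,"h":75,"lkt":9,"wnd":57,"yy":61}
After op 10 (add /fw 98): {"e":26,"fw":98,"h":75,"lkt":9,"wnd":57,"yy":61}
After op 11 (add /kvj 10): {"e":26,"fw":98,"h":75,"kvj":10,"lkt":9,"wnd":57,"yy":61}
After op 12 (replace /wnd 78): {"e":26,"fw":98,"h":75,"kvj":10,"lkt":9,"wnd":78,"yy":61}
After op 13 (replace /yy 63): {"e":26,"fw":98,"h":75,"kvj":10,"lkt":9,"wnd":78,"yy":63}
After op 14 (remove /wnd): {"e":26,"fw":98,"h":75,"kvj":10,"lkt":9,"yy":63}
After op 15 (add /kvj 77): {"e":26,"fw":98,"h":75,"kvj":77,"lkt":9,"yy":63}
After op 16 (replace /e 7): {"e":7,"fw":98,"h":75,"kvj":77,"lkt":9,"yy":63}
After op 17 (add /li 91): {"e":7,"fw":98,"h":75,"kvj":77,"li":91,"lkt":9,"yy":63}
After op 18 (replace /lkt 96): {"e":7,"fw":98,"h":75,"kvj":77,"li":91,"lkt":96,"yy":63}
After op 19 (add /pp 94): {"e":7,"fw":98,"h":75,"kvj":77,"li":91,"lkt":96,"pp":94,"yy":63}
After op 20 (remove /li): {"e":7,"fw":98,"h":75,"kvj":77,"lkt":96,"pp":94,"yy":63}
After op 21 (remove /lkt): {"e":7,"fw":98,"h":75,"kvj":77,"pp":94,"yy":63}
After op 22 (add /b 72): {"b":72,"e":7,"fw":98,"h":75,"kvj":77,"pp":94,"yy":63}
After op 23 (add /h 52): {"b":72,"e":7,"fw":98,"h":52,"kvj":77,"pp":94,"yy":63}
After op 24 (add /e 49): {"b":72,"e":49,"fw":98,"h":52,"kvj":77,"pp":94,"yy":63}
After op 25 (replace /b 28): {"b":28,"e":49,"fw":98,"h":52,"kvj":77,"pp":94,"yy":63}
Value at /kvj: 77

Answer: 77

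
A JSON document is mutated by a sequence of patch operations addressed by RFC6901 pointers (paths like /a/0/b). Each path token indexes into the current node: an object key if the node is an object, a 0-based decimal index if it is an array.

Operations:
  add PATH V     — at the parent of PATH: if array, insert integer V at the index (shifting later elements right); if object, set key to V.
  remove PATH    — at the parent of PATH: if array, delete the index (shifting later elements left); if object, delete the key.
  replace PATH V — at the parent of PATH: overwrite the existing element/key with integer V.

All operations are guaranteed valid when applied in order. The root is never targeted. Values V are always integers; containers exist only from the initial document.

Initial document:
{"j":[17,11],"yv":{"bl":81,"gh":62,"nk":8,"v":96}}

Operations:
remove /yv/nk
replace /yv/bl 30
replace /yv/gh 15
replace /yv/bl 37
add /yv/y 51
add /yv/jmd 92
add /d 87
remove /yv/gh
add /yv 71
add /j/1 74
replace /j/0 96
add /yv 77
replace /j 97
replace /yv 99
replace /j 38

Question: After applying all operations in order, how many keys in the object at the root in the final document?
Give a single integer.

Answer: 3

Derivation:
After op 1 (remove /yv/nk): {"j":[17,11],"yv":{"bl":81,"gh":62,"v":96}}
After op 2 (replace /yv/bl 30): {"j":[17,11],"yv":{"bl":30,"gh":62,"v":96}}
After op 3 (replace /yv/gh 15): {"j":[17,11],"yv":{"bl":30,"gh":15,"v":96}}
After op 4 (replace /yv/bl 37): {"j":[17,11],"yv":{"bl":37,"gh":15,"v":96}}
After op 5 (add /yv/y 51): {"j":[17,11],"yv":{"bl":37,"gh":15,"v":96,"y":51}}
After op 6 (add /yv/jmd 92): {"j":[17,11],"yv":{"bl":37,"gh":15,"jmd":92,"v":96,"y":51}}
After op 7 (add /d 87): {"d":87,"j":[17,11],"yv":{"bl":37,"gh":15,"jmd":92,"v":96,"y":51}}
After op 8 (remove /yv/gh): {"d":87,"j":[17,11],"yv":{"bl":37,"jmd":92,"v":96,"y":51}}
After op 9 (add /yv 71): {"d":87,"j":[17,11],"yv":71}
After op 10 (add /j/1 74): {"d":87,"j":[17,74,11],"yv":71}
After op 11 (replace /j/0 96): {"d":87,"j":[96,74,11],"yv":71}
After op 12 (add /yv 77): {"d":87,"j":[96,74,11],"yv":77}
After op 13 (replace /j 97): {"d":87,"j":97,"yv":77}
After op 14 (replace /yv 99): {"d":87,"j":97,"yv":99}
After op 15 (replace /j 38): {"d":87,"j":38,"yv":99}
Size at the root: 3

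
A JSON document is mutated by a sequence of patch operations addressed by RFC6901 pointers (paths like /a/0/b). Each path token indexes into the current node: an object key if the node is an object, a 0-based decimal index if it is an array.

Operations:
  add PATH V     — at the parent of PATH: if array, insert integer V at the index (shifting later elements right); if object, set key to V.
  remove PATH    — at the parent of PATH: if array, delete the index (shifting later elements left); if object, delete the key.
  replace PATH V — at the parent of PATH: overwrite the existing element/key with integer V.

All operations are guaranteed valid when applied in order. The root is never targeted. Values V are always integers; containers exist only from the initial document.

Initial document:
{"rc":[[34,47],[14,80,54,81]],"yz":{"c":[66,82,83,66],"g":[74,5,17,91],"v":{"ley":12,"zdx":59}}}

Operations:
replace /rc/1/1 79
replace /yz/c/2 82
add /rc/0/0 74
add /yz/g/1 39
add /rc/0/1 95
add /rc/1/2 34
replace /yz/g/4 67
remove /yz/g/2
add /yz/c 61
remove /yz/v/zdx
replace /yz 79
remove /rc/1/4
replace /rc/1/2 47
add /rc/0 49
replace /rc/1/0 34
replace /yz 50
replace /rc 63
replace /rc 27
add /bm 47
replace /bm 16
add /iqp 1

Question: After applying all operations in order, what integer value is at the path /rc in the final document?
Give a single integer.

Answer: 27

Derivation:
After op 1 (replace /rc/1/1 79): {"rc":[[34,47],[14,79,54,81]],"yz":{"c":[66,82,83,66],"g":[74,5,17,91],"v":{"ley":12,"zdx":59}}}
After op 2 (replace /yz/c/2 82): {"rc":[[34,47],[14,79,54,81]],"yz":{"c":[66,82,82,66],"g":[74,5,17,91],"v":{"ley":12,"zdx":59}}}
After op 3 (add /rc/0/0 74): {"rc":[[74,34,47],[14,79,54,81]],"yz":{"c":[66,82,82,66],"g":[74,5,17,91],"v":{"ley":12,"zdx":59}}}
After op 4 (add /yz/g/1 39): {"rc":[[74,34,47],[14,79,54,81]],"yz":{"c":[66,82,82,66],"g":[74,39,5,17,91],"v":{"ley":12,"zdx":59}}}
After op 5 (add /rc/0/1 95): {"rc":[[74,95,34,47],[14,79,54,81]],"yz":{"c":[66,82,82,66],"g":[74,39,5,17,91],"v":{"ley":12,"zdx":59}}}
After op 6 (add /rc/1/2 34): {"rc":[[74,95,34,47],[14,79,34,54,81]],"yz":{"c":[66,82,82,66],"g":[74,39,5,17,91],"v":{"ley":12,"zdx":59}}}
After op 7 (replace /yz/g/4 67): {"rc":[[74,95,34,47],[14,79,34,54,81]],"yz":{"c":[66,82,82,66],"g":[74,39,5,17,67],"v":{"ley":12,"zdx":59}}}
After op 8 (remove /yz/g/2): {"rc":[[74,95,34,47],[14,79,34,54,81]],"yz":{"c":[66,82,82,66],"g":[74,39,17,67],"v":{"ley":12,"zdx":59}}}
After op 9 (add /yz/c 61): {"rc":[[74,95,34,47],[14,79,34,54,81]],"yz":{"c":61,"g":[74,39,17,67],"v":{"ley":12,"zdx":59}}}
After op 10 (remove /yz/v/zdx): {"rc":[[74,95,34,47],[14,79,34,54,81]],"yz":{"c":61,"g":[74,39,17,67],"v":{"ley":12}}}
After op 11 (replace /yz 79): {"rc":[[74,95,34,47],[14,79,34,54,81]],"yz":79}
After op 12 (remove /rc/1/4): {"rc":[[74,95,34,47],[14,79,34,54]],"yz":79}
After op 13 (replace /rc/1/2 47): {"rc":[[74,95,34,47],[14,79,47,54]],"yz":79}
After op 14 (add /rc/0 49): {"rc":[49,[74,95,34,47],[14,79,47,54]],"yz":79}
After op 15 (replace /rc/1/0 34): {"rc":[49,[34,95,34,47],[14,79,47,54]],"yz":79}
After op 16 (replace /yz 50): {"rc":[49,[34,95,34,47],[14,79,47,54]],"yz":50}
After op 17 (replace /rc 63): {"rc":63,"yz":50}
After op 18 (replace /rc 27): {"rc":27,"yz":50}
After op 19 (add /bm 47): {"bm":47,"rc":27,"yz":50}
After op 20 (replace /bm 16): {"bm":16,"rc":27,"yz":50}
After op 21 (add /iqp 1): {"bm":16,"iqp":1,"rc":27,"yz":50}
Value at /rc: 27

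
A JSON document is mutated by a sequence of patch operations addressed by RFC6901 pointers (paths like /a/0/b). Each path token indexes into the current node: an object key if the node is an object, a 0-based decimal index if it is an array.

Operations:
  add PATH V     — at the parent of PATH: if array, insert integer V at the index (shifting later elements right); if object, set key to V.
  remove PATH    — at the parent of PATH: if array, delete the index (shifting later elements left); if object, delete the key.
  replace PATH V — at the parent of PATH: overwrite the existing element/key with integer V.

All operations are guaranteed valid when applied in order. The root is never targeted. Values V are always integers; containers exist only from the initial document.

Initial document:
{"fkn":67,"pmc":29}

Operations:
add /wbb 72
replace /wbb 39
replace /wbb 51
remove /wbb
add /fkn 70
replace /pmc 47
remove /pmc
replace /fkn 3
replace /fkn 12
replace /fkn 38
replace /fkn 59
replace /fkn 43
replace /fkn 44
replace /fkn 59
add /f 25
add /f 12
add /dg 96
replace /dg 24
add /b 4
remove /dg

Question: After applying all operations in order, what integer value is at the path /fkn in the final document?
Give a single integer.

After op 1 (add /wbb 72): {"fkn":67,"pmc":29,"wbb":72}
After op 2 (replace /wbb 39): {"fkn":67,"pmc":29,"wbb":39}
After op 3 (replace /wbb 51): {"fkn":67,"pmc":29,"wbb":51}
After op 4 (remove /wbb): {"fkn":67,"pmc":29}
After op 5 (add /fkn 70): {"fkn":70,"pmc":29}
After op 6 (replace /pmc 47): {"fkn":70,"pmc":47}
After op 7 (remove /pmc): {"fkn":70}
After op 8 (replace /fkn 3): {"fkn":3}
After op 9 (replace /fkn 12): {"fkn":12}
After op 10 (replace /fkn 38): {"fkn":38}
After op 11 (replace /fkn 59): {"fkn":59}
After op 12 (replace /fkn 43): {"fkn":43}
After op 13 (replace /fkn 44): {"fkn":44}
After op 14 (replace /fkn 59): {"fkn":59}
After op 15 (add /f 25): {"f":25,"fkn":59}
After op 16 (add /f 12): {"f":12,"fkn":59}
After op 17 (add /dg 96): {"dg":96,"f":12,"fkn":59}
After op 18 (replace /dg 24): {"dg":24,"f":12,"fkn":59}
After op 19 (add /b 4): {"b":4,"dg":24,"f":12,"fkn":59}
After op 20 (remove /dg): {"b":4,"f":12,"fkn":59}
Value at /fkn: 59

Answer: 59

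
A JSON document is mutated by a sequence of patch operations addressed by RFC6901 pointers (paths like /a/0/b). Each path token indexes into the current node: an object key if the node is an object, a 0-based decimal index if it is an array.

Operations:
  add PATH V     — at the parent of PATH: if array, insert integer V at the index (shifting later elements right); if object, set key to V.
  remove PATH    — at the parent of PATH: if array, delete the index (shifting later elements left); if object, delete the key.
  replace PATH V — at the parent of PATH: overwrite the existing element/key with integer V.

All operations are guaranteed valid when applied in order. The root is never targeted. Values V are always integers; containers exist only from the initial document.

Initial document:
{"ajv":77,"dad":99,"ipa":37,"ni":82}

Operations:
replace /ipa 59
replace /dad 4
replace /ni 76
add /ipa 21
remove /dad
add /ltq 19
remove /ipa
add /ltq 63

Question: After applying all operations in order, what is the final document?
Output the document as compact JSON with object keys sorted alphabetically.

Answer: {"ajv":77,"ltq":63,"ni":76}

Derivation:
After op 1 (replace /ipa 59): {"ajv":77,"dad":99,"ipa":59,"ni":82}
After op 2 (replace /dad 4): {"ajv":77,"dad":4,"ipa":59,"ni":82}
After op 3 (replace /ni 76): {"ajv":77,"dad":4,"ipa":59,"ni":76}
After op 4 (add /ipa 21): {"ajv":77,"dad":4,"ipa":21,"ni":76}
After op 5 (remove /dad): {"ajv":77,"ipa":21,"ni":76}
After op 6 (add /ltq 19): {"ajv":77,"ipa":21,"ltq":19,"ni":76}
After op 7 (remove /ipa): {"ajv":77,"ltq":19,"ni":76}
After op 8 (add /ltq 63): {"ajv":77,"ltq":63,"ni":76}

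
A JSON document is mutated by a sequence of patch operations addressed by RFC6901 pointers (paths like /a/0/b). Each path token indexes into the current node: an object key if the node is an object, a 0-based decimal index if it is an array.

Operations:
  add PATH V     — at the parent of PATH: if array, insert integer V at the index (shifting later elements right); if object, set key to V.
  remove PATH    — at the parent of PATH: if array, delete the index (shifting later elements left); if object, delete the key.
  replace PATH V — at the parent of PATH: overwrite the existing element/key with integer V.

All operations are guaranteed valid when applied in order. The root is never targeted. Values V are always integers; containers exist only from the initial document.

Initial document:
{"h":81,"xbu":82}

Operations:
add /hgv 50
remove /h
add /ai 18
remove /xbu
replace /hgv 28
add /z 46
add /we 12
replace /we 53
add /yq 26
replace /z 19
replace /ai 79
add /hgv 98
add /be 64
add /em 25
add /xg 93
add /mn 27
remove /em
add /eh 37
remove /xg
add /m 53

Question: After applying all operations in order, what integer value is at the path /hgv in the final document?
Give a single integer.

Answer: 98

Derivation:
After op 1 (add /hgv 50): {"h":81,"hgv":50,"xbu":82}
After op 2 (remove /h): {"hgv":50,"xbu":82}
After op 3 (add /ai 18): {"ai":18,"hgv":50,"xbu":82}
After op 4 (remove /xbu): {"ai":18,"hgv":50}
After op 5 (replace /hgv 28): {"ai":18,"hgv":28}
After op 6 (add /z 46): {"ai":18,"hgv":28,"z":46}
After op 7 (add /we 12): {"ai":18,"hgv":28,"we":12,"z":46}
After op 8 (replace /we 53): {"ai":18,"hgv":28,"we":53,"z":46}
After op 9 (add /yq 26): {"ai":18,"hgv":28,"we":53,"yq":26,"z":46}
After op 10 (replace /z 19): {"ai":18,"hgv":28,"we":53,"yq":26,"z":19}
After op 11 (replace /ai 79): {"ai":79,"hgv":28,"we":53,"yq":26,"z":19}
After op 12 (add /hgv 98): {"ai":79,"hgv":98,"we":53,"yq":26,"z":19}
After op 13 (add /be 64): {"ai":79,"be":64,"hgv":98,"we":53,"yq":26,"z":19}
After op 14 (add /em 25): {"ai":79,"be":64,"em":25,"hgv":98,"we":53,"yq":26,"z":19}
After op 15 (add /xg 93): {"ai":79,"be":64,"em":25,"hgv":98,"we":53,"xg":93,"yq":26,"z":19}
After op 16 (add /mn 27): {"ai":79,"be":64,"em":25,"hgv":98,"mn":27,"we":53,"xg":93,"yq":26,"z":19}
After op 17 (remove /em): {"ai":79,"be":64,"hgv":98,"mn":27,"we":53,"xg":93,"yq":26,"z":19}
After op 18 (add /eh 37): {"ai":79,"be":64,"eh":37,"hgv":98,"mn":27,"we":53,"xg":93,"yq":26,"z":19}
After op 19 (remove /xg): {"ai":79,"be":64,"eh":37,"hgv":98,"mn":27,"we":53,"yq":26,"z":19}
After op 20 (add /m 53): {"ai":79,"be":64,"eh":37,"hgv":98,"m":53,"mn":27,"we":53,"yq":26,"z":19}
Value at /hgv: 98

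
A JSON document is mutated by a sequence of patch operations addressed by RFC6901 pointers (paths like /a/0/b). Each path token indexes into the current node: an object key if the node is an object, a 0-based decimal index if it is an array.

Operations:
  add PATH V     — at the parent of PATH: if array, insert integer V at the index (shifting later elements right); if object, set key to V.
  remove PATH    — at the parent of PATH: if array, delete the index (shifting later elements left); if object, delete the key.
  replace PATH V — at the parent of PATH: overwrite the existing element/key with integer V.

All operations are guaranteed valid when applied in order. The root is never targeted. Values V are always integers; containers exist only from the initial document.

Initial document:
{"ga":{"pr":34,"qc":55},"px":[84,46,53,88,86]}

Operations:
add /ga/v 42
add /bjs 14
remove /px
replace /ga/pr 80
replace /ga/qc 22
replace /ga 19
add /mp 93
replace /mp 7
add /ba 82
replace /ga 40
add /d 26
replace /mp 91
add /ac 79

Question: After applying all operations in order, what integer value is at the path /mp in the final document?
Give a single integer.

After op 1 (add /ga/v 42): {"ga":{"pr":34,"qc":55,"v":42},"px":[84,46,53,88,86]}
After op 2 (add /bjs 14): {"bjs":14,"ga":{"pr":34,"qc":55,"v":42},"px":[84,46,53,88,86]}
After op 3 (remove /px): {"bjs":14,"ga":{"pr":34,"qc":55,"v":42}}
After op 4 (replace /ga/pr 80): {"bjs":14,"ga":{"pr":80,"qc":55,"v":42}}
After op 5 (replace /ga/qc 22): {"bjs":14,"ga":{"pr":80,"qc":22,"v":42}}
After op 6 (replace /ga 19): {"bjs":14,"ga":19}
After op 7 (add /mp 93): {"bjs":14,"ga":19,"mp":93}
After op 8 (replace /mp 7): {"bjs":14,"ga":19,"mp":7}
After op 9 (add /ba 82): {"ba":82,"bjs":14,"ga":19,"mp":7}
After op 10 (replace /ga 40): {"ba":82,"bjs":14,"ga":40,"mp":7}
After op 11 (add /d 26): {"ba":82,"bjs":14,"d":26,"ga":40,"mp":7}
After op 12 (replace /mp 91): {"ba":82,"bjs":14,"d":26,"ga":40,"mp":91}
After op 13 (add /ac 79): {"ac":79,"ba":82,"bjs":14,"d":26,"ga":40,"mp":91}
Value at /mp: 91

Answer: 91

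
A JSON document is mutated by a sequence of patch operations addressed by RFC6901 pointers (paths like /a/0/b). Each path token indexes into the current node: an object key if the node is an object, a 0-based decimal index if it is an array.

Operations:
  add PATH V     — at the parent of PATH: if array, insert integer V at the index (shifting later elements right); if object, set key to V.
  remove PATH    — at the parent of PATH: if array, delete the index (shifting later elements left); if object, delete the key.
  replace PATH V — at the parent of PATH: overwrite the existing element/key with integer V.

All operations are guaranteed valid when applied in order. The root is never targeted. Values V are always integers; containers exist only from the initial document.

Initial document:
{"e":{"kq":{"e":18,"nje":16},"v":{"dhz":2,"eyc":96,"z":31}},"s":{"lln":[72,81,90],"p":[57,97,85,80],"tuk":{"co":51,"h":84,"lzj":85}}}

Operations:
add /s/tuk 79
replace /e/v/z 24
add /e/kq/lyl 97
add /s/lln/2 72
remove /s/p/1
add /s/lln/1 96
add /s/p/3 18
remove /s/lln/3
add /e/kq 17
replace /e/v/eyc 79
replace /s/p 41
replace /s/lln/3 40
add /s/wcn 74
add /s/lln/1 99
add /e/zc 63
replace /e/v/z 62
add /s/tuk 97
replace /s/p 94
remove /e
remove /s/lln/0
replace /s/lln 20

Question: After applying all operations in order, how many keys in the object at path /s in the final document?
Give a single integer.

Answer: 4

Derivation:
After op 1 (add /s/tuk 79): {"e":{"kq":{"e":18,"nje":16},"v":{"dhz":2,"eyc":96,"z":31}},"s":{"lln":[72,81,90],"p":[57,97,85,80],"tuk":79}}
After op 2 (replace /e/v/z 24): {"e":{"kq":{"e":18,"nje":16},"v":{"dhz":2,"eyc":96,"z":24}},"s":{"lln":[72,81,90],"p":[57,97,85,80],"tuk":79}}
After op 3 (add /e/kq/lyl 97): {"e":{"kq":{"e":18,"lyl":97,"nje":16},"v":{"dhz":2,"eyc":96,"z":24}},"s":{"lln":[72,81,90],"p":[57,97,85,80],"tuk":79}}
After op 4 (add /s/lln/2 72): {"e":{"kq":{"e":18,"lyl":97,"nje":16},"v":{"dhz":2,"eyc":96,"z":24}},"s":{"lln":[72,81,72,90],"p":[57,97,85,80],"tuk":79}}
After op 5 (remove /s/p/1): {"e":{"kq":{"e":18,"lyl":97,"nje":16},"v":{"dhz":2,"eyc":96,"z":24}},"s":{"lln":[72,81,72,90],"p":[57,85,80],"tuk":79}}
After op 6 (add /s/lln/1 96): {"e":{"kq":{"e":18,"lyl":97,"nje":16},"v":{"dhz":2,"eyc":96,"z":24}},"s":{"lln":[72,96,81,72,90],"p":[57,85,80],"tuk":79}}
After op 7 (add /s/p/3 18): {"e":{"kq":{"e":18,"lyl":97,"nje":16},"v":{"dhz":2,"eyc":96,"z":24}},"s":{"lln":[72,96,81,72,90],"p":[57,85,80,18],"tuk":79}}
After op 8 (remove /s/lln/3): {"e":{"kq":{"e":18,"lyl":97,"nje":16},"v":{"dhz":2,"eyc":96,"z":24}},"s":{"lln":[72,96,81,90],"p":[57,85,80,18],"tuk":79}}
After op 9 (add /e/kq 17): {"e":{"kq":17,"v":{"dhz":2,"eyc":96,"z":24}},"s":{"lln":[72,96,81,90],"p":[57,85,80,18],"tuk":79}}
After op 10 (replace /e/v/eyc 79): {"e":{"kq":17,"v":{"dhz":2,"eyc":79,"z":24}},"s":{"lln":[72,96,81,90],"p":[57,85,80,18],"tuk":79}}
After op 11 (replace /s/p 41): {"e":{"kq":17,"v":{"dhz":2,"eyc":79,"z":24}},"s":{"lln":[72,96,81,90],"p":41,"tuk":79}}
After op 12 (replace /s/lln/3 40): {"e":{"kq":17,"v":{"dhz":2,"eyc":79,"z":24}},"s":{"lln":[72,96,81,40],"p":41,"tuk":79}}
After op 13 (add /s/wcn 74): {"e":{"kq":17,"v":{"dhz":2,"eyc":79,"z":24}},"s":{"lln":[72,96,81,40],"p":41,"tuk":79,"wcn":74}}
After op 14 (add /s/lln/1 99): {"e":{"kq":17,"v":{"dhz":2,"eyc":79,"z":24}},"s":{"lln":[72,99,96,81,40],"p":41,"tuk":79,"wcn":74}}
After op 15 (add /e/zc 63): {"e":{"kq":17,"v":{"dhz":2,"eyc":79,"z":24},"zc":63},"s":{"lln":[72,99,96,81,40],"p":41,"tuk":79,"wcn":74}}
After op 16 (replace /e/v/z 62): {"e":{"kq":17,"v":{"dhz":2,"eyc":79,"z":62},"zc":63},"s":{"lln":[72,99,96,81,40],"p":41,"tuk":79,"wcn":74}}
After op 17 (add /s/tuk 97): {"e":{"kq":17,"v":{"dhz":2,"eyc":79,"z":62},"zc":63},"s":{"lln":[72,99,96,81,40],"p":41,"tuk":97,"wcn":74}}
After op 18 (replace /s/p 94): {"e":{"kq":17,"v":{"dhz":2,"eyc":79,"z":62},"zc":63},"s":{"lln":[72,99,96,81,40],"p":94,"tuk":97,"wcn":74}}
After op 19 (remove /e): {"s":{"lln":[72,99,96,81,40],"p":94,"tuk":97,"wcn":74}}
After op 20 (remove /s/lln/0): {"s":{"lln":[99,96,81,40],"p":94,"tuk":97,"wcn":74}}
After op 21 (replace /s/lln 20): {"s":{"lln":20,"p":94,"tuk":97,"wcn":74}}
Size at path /s: 4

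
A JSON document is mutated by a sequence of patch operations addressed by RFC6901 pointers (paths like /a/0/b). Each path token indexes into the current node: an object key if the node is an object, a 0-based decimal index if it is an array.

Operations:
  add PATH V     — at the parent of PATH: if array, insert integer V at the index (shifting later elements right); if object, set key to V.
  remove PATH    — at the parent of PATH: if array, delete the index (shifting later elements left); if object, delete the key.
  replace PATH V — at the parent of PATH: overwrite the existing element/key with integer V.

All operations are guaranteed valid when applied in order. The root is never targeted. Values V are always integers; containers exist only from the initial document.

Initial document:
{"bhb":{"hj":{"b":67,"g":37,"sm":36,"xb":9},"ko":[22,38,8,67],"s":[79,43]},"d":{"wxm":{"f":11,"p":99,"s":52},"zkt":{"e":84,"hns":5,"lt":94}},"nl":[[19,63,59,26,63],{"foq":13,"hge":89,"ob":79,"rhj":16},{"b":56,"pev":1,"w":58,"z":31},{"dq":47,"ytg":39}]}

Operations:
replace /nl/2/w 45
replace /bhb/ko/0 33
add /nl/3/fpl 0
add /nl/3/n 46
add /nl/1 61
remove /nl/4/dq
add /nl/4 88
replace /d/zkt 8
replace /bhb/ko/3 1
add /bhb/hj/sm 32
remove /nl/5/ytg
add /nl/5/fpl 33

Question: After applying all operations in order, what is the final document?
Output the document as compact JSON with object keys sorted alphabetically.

After op 1 (replace /nl/2/w 45): {"bhb":{"hj":{"b":67,"g":37,"sm":36,"xb":9},"ko":[22,38,8,67],"s":[79,43]},"d":{"wxm":{"f":11,"p":99,"s":52},"zkt":{"e":84,"hns":5,"lt":94}},"nl":[[19,63,59,26,63],{"foq":13,"hge":89,"ob":79,"rhj":16},{"b":56,"pev":1,"w":45,"z":31},{"dq":47,"ytg":39}]}
After op 2 (replace /bhb/ko/0 33): {"bhb":{"hj":{"b":67,"g":37,"sm":36,"xb":9},"ko":[33,38,8,67],"s":[79,43]},"d":{"wxm":{"f":11,"p":99,"s":52},"zkt":{"e":84,"hns":5,"lt":94}},"nl":[[19,63,59,26,63],{"foq":13,"hge":89,"ob":79,"rhj":16},{"b":56,"pev":1,"w":45,"z":31},{"dq":47,"ytg":39}]}
After op 3 (add /nl/3/fpl 0): {"bhb":{"hj":{"b":67,"g":37,"sm":36,"xb":9},"ko":[33,38,8,67],"s":[79,43]},"d":{"wxm":{"f":11,"p":99,"s":52},"zkt":{"e":84,"hns":5,"lt":94}},"nl":[[19,63,59,26,63],{"foq":13,"hge":89,"ob":79,"rhj":16},{"b":56,"pev":1,"w":45,"z":31},{"dq":47,"fpl":0,"ytg":39}]}
After op 4 (add /nl/3/n 46): {"bhb":{"hj":{"b":67,"g":37,"sm":36,"xb":9},"ko":[33,38,8,67],"s":[79,43]},"d":{"wxm":{"f":11,"p":99,"s":52},"zkt":{"e":84,"hns":5,"lt":94}},"nl":[[19,63,59,26,63],{"foq":13,"hge":89,"ob":79,"rhj":16},{"b":56,"pev":1,"w":45,"z":31},{"dq":47,"fpl":0,"n":46,"ytg":39}]}
After op 5 (add /nl/1 61): {"bhb":{"hj":{"b":67,"g":37,"sm":36,"xb":9},"ko":[33,38,8,67],"s":[79,43]},"d":{"wxm":{"f":11,"p":99,"s":52},"zkt":{"e":84,"hns":5,"lt":94}},"nl":[[19,63,59,26,63],61,{"foq":13,"hge":89,"ob":79,"rhj":16},{"b":56,"pev":1,"w":45,"z":31},{"dq":47,"fpl":0,"n":46,"ytg":39}]}
After op 6 (remove /nl/4/dq): {"bhb":{"hj":{"b":67,"g":37,"sm":36,"xb":9},"ko":[33,38,8,67],"s":[79,43]},"d":{"wxm":{"f":11,"p":99,"s":52},"zkt":{"e":84,"hns":5,"lt":94}},"nl":[[19,63,59,26,63],61,{"foq":13,"hge":89,"ob":79,"rhj":16},{"b":56,"pev":1,"w":45,"z":31},{"fpl":0,"n":46,"ytg":39}]}
After op 7 (add /nl/4 88): {"bhb":{"hj":{"b":67,"g":37,"sm":36,"xb":9},"ko":[33,38,8,67],"s":[79,43]},"d":{"wxm":{"f":11,"p":99,"s":52},"zkt":{"e":84,"hns":5,"lt":94}},"nl":[[19,63,59,26,63],61,{"foq":13,"hge":89,"ob":79,"rhj":16},{"b":56,"pev":1,"w":45,"z":31},88,{"fpl":0,"n":46,"ytg":39}]}
After op 8 (replace /d/zkt 8): {"bhb":{"hj":{"b":67,"g":37,"sm":36,"xb":9},"ko":[33,38,8,67],"s":[79,43]},"d":{"wxm":{"f":11,"p":99,"s":52},"zkt":8},"nl":[[19,63,59,26,63],61,{"foq":13,"hge":89,"ob":79,"rhj":16},{"b":56,"pev":1,"w":45,"z":31},88,{"fpl":0,"n":46,"ytg":39}]}
After op 9 (replace /bhb/ko/3 1): {"bhb":{"hj":{"b":67,"g":37,"sm":36,"xb":9},"ko":[33,38,8,1],"s":[79,43]},"d":{"wxm":{"f":11,"p":99,"s":52},"zkt":8},"nl":[[19,63,59,26,63],61,{"foq":13,"hge":89,"ob":79,"rhj":16},{"b":56,"pev":1,"w":45,"z":31},88,{"fpl":0,"n":46,"ytg":39}]}
After op 10 (add /bhb/hj/sm 32): {"bhb":{"hj":{"b":67,"g":37,"sm":32,"xb":9},"ko":[33,38,8,1],"s":[79,43]},"d":{"wxm":{"f":11,"p":99,"s":52},"zkt":8},"nl":[[19,63,59,26,63],61,{"foq":13,"hge":89,"ob":79,"rhj":16},{"b":56,"pev":1,"w":45,"z":31},88,{"fpl":0,"n":46,"ytg":39}]}
After op 11 (remove /nl/5/ytg): {"bhb":{"hj":{"b":67,"g":37,"sm":32,"xb":9},"ko":[33,38,8,1],"s":[79,43]},"d":{"wxm":{"f":11,"p":99,"s":52},"zkt":8},"nl":[[19,63,59,26,63],61,{"foq":13,"hge":89,"ob":79,"rhj":16},{"b":56,"pev":1,"w":45,"z":31},88,{"fpl":0,"n":46}]}
After op 12 (add /nl/5/fpl 33): {"bhb":{"hj":{"b":67,"g":37,"sm":32,"xb":9},"ko":[33,38,8,1],"s":[79,43]},"d":{"wxm":{"f":11,"p":99,"s":52},"zkt":8},"nl":[[19,63,59,26,63],61,{"foq":13,"hge":89,"ob":79,"rhj":16},{"b":56,"pev":1,"w":45,"z":31},88,{"fpl":33,"n":46}]}

Answer: {"bhb":{"hj":{"b":67,"g":37,"sm":32,"xb":9},"ko":[33,38,8,1],"s":[79,43]},"d":{"wxm":{"f":11,"p":99,"s":52},"zkt":8},"nl":[[19,63,59,26,63],61,{"foq":13,"hge":89,"ob":79,"rhj":16},{"b":56,"pev":1,"w":45,"z":31},88,{"fpl":33,"n":46}]}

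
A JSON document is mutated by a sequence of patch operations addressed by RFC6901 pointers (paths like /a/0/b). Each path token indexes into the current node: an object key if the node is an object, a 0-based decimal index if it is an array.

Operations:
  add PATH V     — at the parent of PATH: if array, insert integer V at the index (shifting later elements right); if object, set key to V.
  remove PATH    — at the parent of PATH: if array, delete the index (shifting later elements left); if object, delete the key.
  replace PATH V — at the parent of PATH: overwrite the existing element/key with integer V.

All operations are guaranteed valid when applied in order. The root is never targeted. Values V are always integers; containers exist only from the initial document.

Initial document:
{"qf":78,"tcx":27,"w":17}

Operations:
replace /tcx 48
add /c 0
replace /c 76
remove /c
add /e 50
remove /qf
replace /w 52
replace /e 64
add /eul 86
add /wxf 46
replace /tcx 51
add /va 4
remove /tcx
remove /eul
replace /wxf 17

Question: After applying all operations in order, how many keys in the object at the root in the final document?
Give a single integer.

Answer: 4

Derivation:
After op 1 (replace /tcx 48): {"qf":78,"tcx":48,"w":17}
After op 2 (add /c 0): {"c":0,"qf":78,"tcx":48,"w":17}
After op 3 (replace /c 76): {"c":76,"qf":78,"tcx":48,"w":17}
After op 4 (remove /c): {"qf":78,"tcx":48,"w":17}
After op 5 (add /e 50): {"e":50,"qf":78,"tcx":48,"w":17}
After op 6 (remove /qf): {"e":50,"tcx":48,"w":17}
After op 7 (replace /w 52): {"e":50,"tcx":48,"w":52}
After op 8 (replace /e 64): {"e":64,"tcx":48,"w":52}
After op 9 (add /eul 86): {"e":64,"eul":86,"tcx":48,"w":52}
After op 10 (add /wxf 46): {"e":64,"eul":86,"tcx":48,"w":52,"wxf":46}
After op 11 (replace /tcx 51): {"e":64,"eul":86,"tcx":51,"w":52,"wxf":46}
After op 12 (add /va 4): {"e":64,"eul":86,"tcx":51,"va":4,"w":52,"wxf":46}
After op 13 (remove /tcx): {"e":64,"eul":86,"va":4,"w":52,"wxf":46}
After op 14 (remove /eul): {"e":64,"va":4,"w":52,"wxf":46}
After op 15 (replace /wxf 17): {"e":64,"va":4,"w":52,"wxf":17}
Size at the root: 4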